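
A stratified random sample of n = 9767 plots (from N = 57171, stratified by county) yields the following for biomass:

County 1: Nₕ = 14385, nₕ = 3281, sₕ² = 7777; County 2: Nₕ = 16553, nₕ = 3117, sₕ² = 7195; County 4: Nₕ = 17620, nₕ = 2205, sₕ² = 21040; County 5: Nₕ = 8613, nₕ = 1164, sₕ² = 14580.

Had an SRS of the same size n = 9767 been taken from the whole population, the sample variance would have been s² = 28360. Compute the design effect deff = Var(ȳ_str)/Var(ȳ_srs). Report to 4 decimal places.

0.5448

Var(ȳ_str) = Σ Wₕ²(1−fₕ)sₕ²/nₕ with Wₕ = Nₕ/57171:
  County 1: (14385/57171)²·(1−3281/14385)·7777/3281 = 0.11583602
  County 2: (16553/57171)²·(1−3117/16553)·7195/3117 = 0.15706851
  County 4: (17620/57171)²·(1−2205/17620)·21040/2205 = 0.79293027
  County 5: (8613/57171)²·(1−1164/8613)·14580/1164 = 0.24586991
  → Var(ȳ_str) = 1.3117047.
Var(ȳ_srs) = (1 − 9767/57171)·28360/9767 = 2.4075995.
deff = 1.3117047 / 2.4075995 = 0.5448.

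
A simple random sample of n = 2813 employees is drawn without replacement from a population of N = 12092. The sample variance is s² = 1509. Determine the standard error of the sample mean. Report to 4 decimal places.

Under SRS without replacement, Var(ȳ) = (1 − f)·s²/n with f = n/N = 2813/12092 = 0.23263315.
Var(ȳ) = (1 − 0.23263315)·1509/2813 = 0.76736685·0.53643797 = 0.41164471.
SE(ȳ) = √(0.41164471) = 0.6416.

0.6416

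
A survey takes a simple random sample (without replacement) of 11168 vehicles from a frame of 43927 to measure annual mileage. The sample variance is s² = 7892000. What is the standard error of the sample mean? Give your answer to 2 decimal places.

22.96

Under SRS without replacement, Var(ȳ) = (1 − f)·s²/n with f = n/N = 11168/43927 = 0.25423999.
Var(ȳ) = (1 − 0.25423999)·7892000/11168 = 0.74576001·706.66189 = 527.00018.
SE(ȳ) = √(527.00018) = 22.96.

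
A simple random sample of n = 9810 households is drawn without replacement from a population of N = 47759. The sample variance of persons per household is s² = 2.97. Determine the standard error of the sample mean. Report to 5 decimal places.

0.01551

Under SRS without replacement, Var(ȳ) = (1 − f)·s²/n with f = n/N = 9810/47759 = 0.20540631.
Var(ȳ) = (1 − 0.20540631)·2.97/9810 = 0.79459369·3.0275229 × 10^-4 = 2.4056506 × 10^-4.
SE(ȳ) = √(2.4056506 × 10^-4) = 0.01551.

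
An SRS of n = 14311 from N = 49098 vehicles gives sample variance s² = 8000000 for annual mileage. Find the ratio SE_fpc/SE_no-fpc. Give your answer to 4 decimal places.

f = n/N = 14311/49098 = 0.29147827.
SE_no-fpc = √(s²/n) = 23.643404; SE_fpc = √((1−f)s²/n) = 19.901536.
Ratio = √(1−f) = 0.84173733.

0.8417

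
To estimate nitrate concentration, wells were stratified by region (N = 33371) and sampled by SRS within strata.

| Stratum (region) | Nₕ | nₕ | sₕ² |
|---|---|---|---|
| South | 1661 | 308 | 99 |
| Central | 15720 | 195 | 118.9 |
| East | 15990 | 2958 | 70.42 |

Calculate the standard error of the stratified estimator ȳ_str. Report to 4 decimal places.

0.3725

Var(ȳ_str) = Σₕ Wₕ²(1 − fₕ)sₕ²/nₕ with Wₕ = Nₕ/N, N = 33371.
South: Wₕ = 0.04977376; term = 0.04977376²·(1 − 0.18543046)·99/308 = 6.4865454 × 10^-4.
Central: Wₕ = 0.47106769; term = 0.47106769²·(1 − 0.01240458)·118.9/195 = 0.13362661.
East: Wₕ = 0.47915855; term = 0.47915855²·(1 − 0.18499062)·70.42/2958 = 0.0044547049.
Sum = 0.13872997.
SE = √(0.13872997) = 0.3725.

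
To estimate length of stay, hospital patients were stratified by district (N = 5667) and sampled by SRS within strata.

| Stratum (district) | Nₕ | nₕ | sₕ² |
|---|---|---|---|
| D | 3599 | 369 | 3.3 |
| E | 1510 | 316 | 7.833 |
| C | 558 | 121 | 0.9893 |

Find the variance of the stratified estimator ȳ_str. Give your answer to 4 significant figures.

Var(ȳ_str) = Σₕ Wₕ²(1 − fₕ)sₕ²/nₕ with Wₕ = Nₕ/N, N = 5667.
D: Wₕ = 0.63508029; term = 0.63508029²·(1 − 0.10252848)·3.3/369 = 0.0032371701.
E: Wₕ = 0.26645491; term = 0.26645491²·(1 − 0.20927152)·7.833/316 = 0.0013916047.
C: Wₕ = 0.09846480; term = 0.09846480²·(1 − 0.21684588)·0.9893/121 = 6.208002 × 10^-5.
Sum = 0.0046908548.

0.004691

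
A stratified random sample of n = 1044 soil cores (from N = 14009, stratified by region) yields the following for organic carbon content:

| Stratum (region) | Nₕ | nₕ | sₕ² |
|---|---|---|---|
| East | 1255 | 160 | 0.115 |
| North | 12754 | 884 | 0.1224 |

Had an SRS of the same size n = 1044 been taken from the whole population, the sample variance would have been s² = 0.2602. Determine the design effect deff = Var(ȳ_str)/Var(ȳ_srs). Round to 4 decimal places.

0.4849

Var(ȳ_str) = Σ Wₕ²(1−fₕ)sₕ²/nₕ with Wₕ = Nₕ/14009:
  East: (1255/14009)²·(1−160/1255)·0.115/160 = 5.0329363 × 10^-6
  North: (12754/14009)²·(1−884/12754)·0.1224/884 = 1.0681002 × 10^-4
  → Var(ȳ_str) = 1.1184296 × 10^-4.
Var(ȳ_srs) = (1 − 1044/14009)·0.2602/1044 = 2.3065994 × 10^-4.
deff = (1.1184296 × 10^-4) / (2.3065994 × 10^-4) = 0.4849.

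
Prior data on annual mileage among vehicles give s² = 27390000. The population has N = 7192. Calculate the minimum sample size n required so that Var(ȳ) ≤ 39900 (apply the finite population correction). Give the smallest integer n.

Without fpc, n₀ = s²/D = 27390000/39900 = 686.4662.
With fpc, (1 − n/N)·s²/n ≤ D requires n ≥ n₀/(1 + n₀/N) = 686.4662/(1 + 686.4662/7192) = 626.6531.
Rounding up, n = 627.

627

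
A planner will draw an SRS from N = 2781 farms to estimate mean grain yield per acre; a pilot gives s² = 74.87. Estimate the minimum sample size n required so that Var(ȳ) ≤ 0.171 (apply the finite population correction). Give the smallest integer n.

Without fpc, n₀ = s²/D = 74.87/0.171 = 437.8363.
With fpc, (1 − n/N)·s²/n ≤ D requires n ≥ n₀/(1 + n₀/N) = 437.8363/(1 + 437.8363/2781) = 378.2804.
Rounding up, n = 379.

379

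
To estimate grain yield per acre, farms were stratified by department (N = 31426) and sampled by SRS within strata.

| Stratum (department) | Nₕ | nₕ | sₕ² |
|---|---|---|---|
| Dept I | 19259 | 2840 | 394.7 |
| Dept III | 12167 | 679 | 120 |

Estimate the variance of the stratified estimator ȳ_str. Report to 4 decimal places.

0.0695

Var(ȳ_str) = Σₕ Wₕ²(1 − fₕ)sₕ²/nₕ with Wₕ = Nₕ/N, N = 31426.
Dept I: Wₕ = 0.61283650; term = 0.61283650²·(1 − 0.14746352)·394.7/2840 = 0.044499078.
Dept III: Wₕ = 0.38716350; term = 0.38716350²·(1 − 0.05580669)·120/679 = 0.025012736.
Sum = 0.069511814.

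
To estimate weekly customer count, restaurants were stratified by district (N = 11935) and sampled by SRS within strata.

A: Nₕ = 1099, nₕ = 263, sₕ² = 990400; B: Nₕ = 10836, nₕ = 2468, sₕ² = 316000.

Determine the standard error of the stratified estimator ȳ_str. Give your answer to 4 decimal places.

10.2857

Var(ȳ_str) = Σₕ Wₕ²(1 − fₕ)sₕ²/nₕ with Wₕ = Nₕ/N, N = 11935.
A: Wₕ = 0.09208211; term = 0.09208211²·(1 − 0.23930846)·990400/263 = 24.289244.
B: Wₕ = 0.90791789; term = 0.90791789²·(1 − 0.22775932)·316000/2468 = 81.505656.
Sum = 105.7949.
SE = √(105.7949) = 10.2857.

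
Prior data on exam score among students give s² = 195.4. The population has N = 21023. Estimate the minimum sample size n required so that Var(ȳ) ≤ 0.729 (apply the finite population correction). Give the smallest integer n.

265

Without fpc, n₀ = s²/D = 195.4/0.729 = 268.0384.
With fpc, (1 − n/N)·s²/n ≤ D requires n ≥ n₀/(1 + n₀/N) = 268.0384/(1 + 268.0384/21023) = 264.6640.
Rounding up, n = 265.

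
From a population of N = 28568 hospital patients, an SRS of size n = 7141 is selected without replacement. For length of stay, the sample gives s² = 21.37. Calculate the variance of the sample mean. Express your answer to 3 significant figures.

Under SRS without replacement, Var(ȳ) = (1 − f)·s²/n with f = n/N = 7141/28568 = 0.24996500.
Var(ȳ) = (1 − 0.24996500)·21.37/7141 = 0.75003500·0.0029925781 = 0.0022445383.

0.00224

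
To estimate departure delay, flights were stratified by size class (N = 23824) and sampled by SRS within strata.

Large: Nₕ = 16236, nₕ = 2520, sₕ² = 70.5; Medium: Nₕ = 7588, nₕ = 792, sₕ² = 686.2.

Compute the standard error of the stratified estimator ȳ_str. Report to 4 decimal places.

Var(ȳ_str) = Σₕ Wₕ²(1 − fₕ)sₕ²/nₕ with Wₕ = Nₕ/N, N = 23824.
Large: Wₕ = 0.68149765; term = 0.68149765²·(1 − 0.15521064)·70.5/2520 = 0.010976547.
Medium: Wₕ = 0.31850235; term = 0.31850235²·(1 − 0.10437533)·686.2/792 = 0.07871851.
Sum = 0.089695057.
SE = √(0.089695057) = 0.2995.

0.2995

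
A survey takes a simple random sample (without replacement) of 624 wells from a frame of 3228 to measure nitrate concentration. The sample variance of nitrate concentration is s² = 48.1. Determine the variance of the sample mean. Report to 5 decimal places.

Under SRS without replacement, Var(ȳ) = (1 − f)·s²/n with f = n/N = 624/3228 = 0.19330855.
Var(ȳ) = (1 − 0.19330855)·48.1/624 = 0.80669145·0.077083333 = 0.062182466.

0.06218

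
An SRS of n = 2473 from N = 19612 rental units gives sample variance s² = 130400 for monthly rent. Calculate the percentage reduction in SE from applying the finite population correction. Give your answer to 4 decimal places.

6.5172

f = n/N = 2473/19612 = 0.12609627.
SE_no-fpc = √(s²/n) = 7.2615066; SE_fpc = √((1−f)s²/n) = 6.788261.
Ratio = √(1−f) = 0.93482818. Reduction = 100·(1 − 0.93482818) = 6.5172%.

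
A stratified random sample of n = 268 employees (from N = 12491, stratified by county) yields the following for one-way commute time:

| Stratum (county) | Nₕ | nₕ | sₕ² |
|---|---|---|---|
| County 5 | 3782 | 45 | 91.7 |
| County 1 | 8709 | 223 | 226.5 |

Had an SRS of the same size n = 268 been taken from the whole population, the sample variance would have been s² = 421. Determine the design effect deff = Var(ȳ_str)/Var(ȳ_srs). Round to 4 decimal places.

0.4331

Var(ȳ_str) = Σ Wₕ²(1−fₕ)sₕ²/nₕ with Wₕ = Nₕ/12491:
  County 5: (3782/12491)²·(1−45/3782)·91.7/45 = 0.18458951
  County 1: (8709/12491)²·(1−223/8709)·226.5/223 = 0.48110541
  → Var(ȳ_str) = 0.66569492.
Var(ȳ_srs) = (1 − 268/12491)·421/268 = 1.5371913.
deff = 0.66569492 / 1.5371913 = 0.4331.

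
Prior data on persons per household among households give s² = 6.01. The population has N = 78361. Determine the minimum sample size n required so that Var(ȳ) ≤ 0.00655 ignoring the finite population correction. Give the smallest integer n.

Without fpc, n₀ = s²/D = 6.01/0.00655 = 917.5573.
Rounding up, n = 918.

918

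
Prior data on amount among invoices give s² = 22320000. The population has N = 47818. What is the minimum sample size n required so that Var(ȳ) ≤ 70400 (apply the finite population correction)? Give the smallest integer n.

Without fpc, n₀ = s²/D = 22320000/70400 = 317.0455.
With fpc, (1 − n/N)·s²/n ≤ D requires n ≥ n₀/(1 + n₀/N) = 317.0455/(1 + 317.0455/47818) = 314.9573.
Rounding up, n = 315.

315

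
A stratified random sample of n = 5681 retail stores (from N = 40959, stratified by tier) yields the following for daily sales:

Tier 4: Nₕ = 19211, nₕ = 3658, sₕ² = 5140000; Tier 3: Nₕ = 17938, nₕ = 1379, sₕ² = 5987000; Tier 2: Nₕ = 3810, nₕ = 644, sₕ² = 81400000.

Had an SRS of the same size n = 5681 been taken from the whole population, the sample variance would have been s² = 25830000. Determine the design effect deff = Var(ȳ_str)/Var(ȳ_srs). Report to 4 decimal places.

Var(ȳ_str) = Σ Wₕ²(1−fₕ)sₕ²/nₕ with Wₕ = Nₕ/40959:
  Tier 4: (19211/40959)²·(1−3658/19211)·5140000/3658 = 250.25622
  Tier 3: (17938/40959)²·(1−1379/17938)·5987000/1379 = 768.69566
  Tier 2: (3810/40959)²·(1−644/3810)·81400000/644 = 908.81552
  → Var(ȳ_str) = 1927.7674.
Var(ȳ_srs) = (1 − 5681/40959)·25830000/5681 = 3916.1041.
deff = 1927.7674 / 3916.1041 = 0.4923.

0.4923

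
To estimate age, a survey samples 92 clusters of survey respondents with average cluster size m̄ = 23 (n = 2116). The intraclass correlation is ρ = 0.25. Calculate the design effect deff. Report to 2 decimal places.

deff = 1 + (23 − 1)·0.25 = 1 + 5.5 = 6.5.

6.50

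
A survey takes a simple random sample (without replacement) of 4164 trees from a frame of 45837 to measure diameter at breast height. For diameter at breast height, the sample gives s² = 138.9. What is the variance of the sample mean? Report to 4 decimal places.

0.0303

Under SRS without replacement, Var(ȳ) = (1 − f)·s²/n with f = n/N = 4164/45837 = 0.09084364.
Var(ȳ) = (1 − 0.09084364)·138.9/4164 = 0.90915636·0.033357349 = 0.030327046.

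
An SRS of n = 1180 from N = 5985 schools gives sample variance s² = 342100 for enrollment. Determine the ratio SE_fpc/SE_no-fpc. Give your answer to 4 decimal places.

f = n/N = 1180/5985 = 0.19715957.
SE_no-fpc = √(s²/n) = 17.026898; SE_fpc = √((1−f)s²/n) = 15.256333.
Ratio = √(1−f) = 0.89601364.

0.8960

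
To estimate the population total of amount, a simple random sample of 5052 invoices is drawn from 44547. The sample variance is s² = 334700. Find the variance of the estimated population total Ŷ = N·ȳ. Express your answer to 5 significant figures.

Var(Ŷ) = N²·Var(ȳ) = N²·(1 − n/N)·s²/n.
f = 5052/44547 = 0.11340831; Var(ȳ) = 0.88659169·334700/5052 = 58.737577.
Var(Ŷ) = 44547² · 58.737577 = 1.1656092 × 10^11.

1.1656 × 10^11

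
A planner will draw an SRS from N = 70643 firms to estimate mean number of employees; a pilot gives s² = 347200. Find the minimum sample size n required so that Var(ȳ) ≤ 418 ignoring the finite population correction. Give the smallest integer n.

831

Without fpc, n₀ = s²/D = 347200/418 = 830.6220.
Rounding up, n = 831.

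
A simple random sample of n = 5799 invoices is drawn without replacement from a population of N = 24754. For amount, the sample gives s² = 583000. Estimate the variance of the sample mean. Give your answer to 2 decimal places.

76.98

Under SRS without replacement, Var(ȳ) = (1 − f)·s²/n with f = n/N = 5799/24754 = 0.23426517.
Var(ȳ) = (1 − 0.23426517)·583000/5799 = 0.76573483·100.53457 = 76.982826.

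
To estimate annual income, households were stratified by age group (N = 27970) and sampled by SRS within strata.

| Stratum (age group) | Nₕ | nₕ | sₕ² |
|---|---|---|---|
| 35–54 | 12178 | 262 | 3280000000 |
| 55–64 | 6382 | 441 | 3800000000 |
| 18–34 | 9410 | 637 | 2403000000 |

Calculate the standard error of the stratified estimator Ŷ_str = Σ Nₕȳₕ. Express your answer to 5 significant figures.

Var(Ŷ_str) = Σₕ Nₕ²(1 − fₕ)sₕ²/nₕ.
35–54: 12178²·(1 − 262/12178)·3280000000/262 = 1.8166824 × 10^15.
55–64: 6382²·(1 − 441/6382)·3800000000/441 = 3.267092 × 10^14.
18–34: 9410²·(1 − 637/9410)·2403000000/637 = 3.1142401 × 10^14.
Sum = 2.4548156 × 10^15.
SE = √(2.4548156 × 10^15) = 4.9546 × 10^7.

4.9546 × 10^7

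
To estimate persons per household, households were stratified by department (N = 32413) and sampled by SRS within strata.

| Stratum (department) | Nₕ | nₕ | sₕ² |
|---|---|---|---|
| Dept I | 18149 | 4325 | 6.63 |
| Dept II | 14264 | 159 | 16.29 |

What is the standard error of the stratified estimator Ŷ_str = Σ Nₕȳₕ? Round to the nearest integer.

4582

Var(Ŷ_str) = Σₕ Nₕ²(1 − fₕ)sₕ²/nₕ.
Dept I: 18149²·(1 − 4325/18149)·6.63/4325 = 384604.04.
Dept II: 14264²·(1 − 159/14264)·16.29/159 = 2.0612866 × 10^7.
Sum = 2.099747 × 10^7.
SE = √(2.099747 × 10^7) = 4582.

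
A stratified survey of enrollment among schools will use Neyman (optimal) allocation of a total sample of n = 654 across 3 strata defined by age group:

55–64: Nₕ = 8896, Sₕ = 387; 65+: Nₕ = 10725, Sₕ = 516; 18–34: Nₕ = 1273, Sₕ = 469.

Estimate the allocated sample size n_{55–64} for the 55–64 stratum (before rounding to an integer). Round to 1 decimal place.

Neyman allocation: nₕ = n·NₕSₕ / Σⱼ NⱼSⱼ.
Σ NⱼSⱼ = 8896·387 + 10725·516 + 1273·469 = 9.573889 × 10^6.
n_{55–64} = 654·8896·387 / (9.573889 × 10^6) = 235.2.

235.2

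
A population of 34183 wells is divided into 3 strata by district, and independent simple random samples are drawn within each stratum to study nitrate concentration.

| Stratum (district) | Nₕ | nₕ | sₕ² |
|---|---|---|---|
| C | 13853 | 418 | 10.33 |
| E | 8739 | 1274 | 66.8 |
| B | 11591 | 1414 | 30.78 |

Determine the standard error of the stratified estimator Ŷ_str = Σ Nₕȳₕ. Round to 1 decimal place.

Var(Ŷ_str) = Σₕ Nₕ²(1 − fₕ)sₕ²/nₕ.
C: 13853²·(1 − 418/13853)·10.33/418 = 4.5994462 × 10^6.
E: 8739²·(1 − 1274/8739)·66.8/1274 = 3.4205708 × 10^6.
B: 11591²·(1 − 1414/11591)·30.78/1414 = 2.5677923 × 10^6.
Sum = 1.0587809 × 10^7.
SE = √(1.0587809 × 10^7) = 3253.9.

3253.9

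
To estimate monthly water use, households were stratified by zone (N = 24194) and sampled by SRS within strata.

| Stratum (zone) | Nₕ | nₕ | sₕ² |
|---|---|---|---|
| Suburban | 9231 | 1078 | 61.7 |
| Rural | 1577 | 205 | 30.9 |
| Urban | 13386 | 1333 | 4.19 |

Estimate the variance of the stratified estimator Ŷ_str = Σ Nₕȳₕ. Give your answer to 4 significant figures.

5.141 × 10^6

Var(Ŷ_str) = Σₕ Nₕ²(1 − fₕ)sₕ²/nₕ.
Suburban: 9231²·(1 − 1078/9231)·61.7/1078 = 4.3075725 × 10^6.
Rural: 1577²·(1 − 205/1577)·30.9/205 = 326129.75.
Urban: 13386²·(1 − 1333/13386)·4.19/1333 = 507142.32.
Sum = 5.1408446 × 10^6.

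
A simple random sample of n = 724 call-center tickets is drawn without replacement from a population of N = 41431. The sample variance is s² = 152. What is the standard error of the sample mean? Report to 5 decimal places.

0.45418

Under SRS without replacement, Var(ȳ) = (1 − f)·s²/n with f = n/N = 724/41431 = 0.01747484.
Var(ȳ) = (1 − 0.01747484)·152/724 = 0.98252516·0.20994475 = 0.206276.
SE(ȳ) = √(0.206276) = 0.45418.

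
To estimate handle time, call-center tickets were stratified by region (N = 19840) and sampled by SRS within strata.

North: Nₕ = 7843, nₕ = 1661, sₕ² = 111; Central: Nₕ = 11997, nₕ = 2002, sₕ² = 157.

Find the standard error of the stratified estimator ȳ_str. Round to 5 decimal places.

0.17922

Var(ȳ_str) = Σₕ Wₕ²(1 − fₕ)sₕ²/nₕ with Wₕ = Nₕ/N, N = 19840.
North: Wₕ = 0.39531250; term = 0.39531250²·(1 − 0.21178121)·111/1661 = 0.0082315425.
Central: Wₕ = 0.60468750; term = 0.60468750²·(1 − 0.16687505)·157/2002 = 0.023889535.
Sum = 0.032121078.
SE = √(0.032121078) = 0.17922.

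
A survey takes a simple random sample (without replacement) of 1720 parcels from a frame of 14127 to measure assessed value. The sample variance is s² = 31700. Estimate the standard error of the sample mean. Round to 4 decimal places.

Under SRS without replacement, Var(ȳ) = (1 − f)·s²/n with f = n/N = 1720/14127 = 0.12175267.
Var(ȳ) = (1 − 0.12175267)·31700/1720 = 0.87824733·18.430233 = 16.186302.
SE(ȳ) = √(16.186302) = 4.0232.

4.0232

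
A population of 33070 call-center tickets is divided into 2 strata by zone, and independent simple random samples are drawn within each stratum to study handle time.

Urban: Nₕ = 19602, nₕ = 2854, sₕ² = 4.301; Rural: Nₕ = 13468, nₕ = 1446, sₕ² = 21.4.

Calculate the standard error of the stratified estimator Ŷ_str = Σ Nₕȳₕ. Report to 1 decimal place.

Var(Ŷ_str) = Σₕ Nₕ²(1 − fₕ)sₕ²/nₕ.
Urban: 19602²·(1 − 2854/19602)·4.301/2854 = 494742.03.
Rural: 13468²·(1 − 1446/13468)·21.4/1446 = 2.3962124 × 10^6.
Sum = 2.8909544 × 10^6.
SE = √(2.8909544 × 10^6) = 1700.3.

1700.3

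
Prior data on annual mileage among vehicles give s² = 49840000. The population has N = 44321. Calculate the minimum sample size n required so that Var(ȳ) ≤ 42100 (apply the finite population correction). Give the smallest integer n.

Without fpc, n₀ = s²/D = 49840000/42100 = 1183.8480.
With fpc, (1 − n/N)·s²/n ≤ D requires n ≥ n₀/(1 + n₀/N) = 1183.8480/(1 + 1183.8480/44321) = 1153.0492.
Rounding up, n = 1154.

1154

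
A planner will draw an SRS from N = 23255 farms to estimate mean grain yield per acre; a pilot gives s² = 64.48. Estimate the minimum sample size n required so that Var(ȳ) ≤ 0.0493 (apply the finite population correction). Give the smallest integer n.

1239

Without fpc, n₀ = s²/D = 64.48/0.0493 = 1307.9108.
With fpc, (1 − n/N)·s²/n ≤ D requires n ≥ n₀/(1 + n₀/N) = 1307.9108/(1 + 1307.9108/23255) = 1238.2680.
Rounding up, n = 1239.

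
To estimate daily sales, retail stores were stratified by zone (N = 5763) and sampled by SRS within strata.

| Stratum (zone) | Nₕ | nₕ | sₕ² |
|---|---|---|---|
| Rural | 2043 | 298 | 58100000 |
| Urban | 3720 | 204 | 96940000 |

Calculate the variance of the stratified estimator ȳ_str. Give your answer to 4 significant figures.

Var(ȳ_str) = Σₕ Wₕ²(1 − fₕ)sₕ²/nₕ with Wₕ = Nₕ/N, N = 5763.
Rural: Wₕ = 0.35450286; term = 0.35450286²·(1 − 0.14586393)·58100000/298 = 20927.937.
Urban: Wₕ = 0.64549714; term = 0.64549714²·(1 − 0.05483871)·96940000/204 = 187140.34.
Sum = 208068.28.

208100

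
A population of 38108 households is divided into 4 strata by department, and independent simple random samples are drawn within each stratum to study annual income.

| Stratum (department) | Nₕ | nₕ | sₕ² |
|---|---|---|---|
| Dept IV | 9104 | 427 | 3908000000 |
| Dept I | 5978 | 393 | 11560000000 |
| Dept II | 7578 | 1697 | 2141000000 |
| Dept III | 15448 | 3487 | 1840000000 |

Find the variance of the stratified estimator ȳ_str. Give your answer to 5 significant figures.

Var(ȳ_str) = Σₕ Wₕ²(1 − fₕ)sₕ²/nₕ with Wₕ = Nₕ/N, N = 38108.
Dept IV: Wₕ = 0.23889997; term = 0.23889997²·(1 − 0.04690246)·3908000000/427 = 497847.37.
Dept I: Wₕ = 0.15686995; term = 0.15686995²·(1 − 0.06574105)·11560000000/393 = 676257.44.
Dept II: Wₕ = 0.19885588; term = 0.19885588²·(1 − 0.22393771)·2141000000/1697 = 38717.588.
Dept III: Wₕ = 0.40537420; term = 0.40537420²·(1 − 0.22572501)·1840000000/3487 = 67138.76.
Sum = 1.2799612 × 10^6.

1.2800 × 10^6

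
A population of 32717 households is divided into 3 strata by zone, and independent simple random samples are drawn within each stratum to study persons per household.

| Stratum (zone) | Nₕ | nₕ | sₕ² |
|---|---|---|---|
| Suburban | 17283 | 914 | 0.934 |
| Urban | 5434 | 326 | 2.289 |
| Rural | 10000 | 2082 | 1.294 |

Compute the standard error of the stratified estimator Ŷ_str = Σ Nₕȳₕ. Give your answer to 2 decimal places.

730.21

Var(Ŷ_str) = Σₕ Nₕ²(1 − fₕ)sₕ²/nₕ.
Suburban: 17283²·(1 − 914/17283)·0.934/914 = 289095.92.
Urban: 5434²·(1 − 326/5434)·2.289/326 = 194894.11.
Rural: 10000²·(1 − 2082/10000)·1.294/2082 = 49211.777.
Sum = 533201.81.
SE = √(533201.81) = 730.21.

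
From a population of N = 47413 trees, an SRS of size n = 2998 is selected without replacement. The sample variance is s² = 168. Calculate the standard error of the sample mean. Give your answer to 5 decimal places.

0.22912

Under SRS without replacement, Var(ȳ) = (1 − f)·s²/n with f = n/N = 2998/47413 = 0.06323160.
Var(ȳ) = (1 − 0.06323160)·168/2998 = 0.93676840·0.056037358 = 0.052494026.
SE(ȳ) = √(0.052494026) = 0.22912.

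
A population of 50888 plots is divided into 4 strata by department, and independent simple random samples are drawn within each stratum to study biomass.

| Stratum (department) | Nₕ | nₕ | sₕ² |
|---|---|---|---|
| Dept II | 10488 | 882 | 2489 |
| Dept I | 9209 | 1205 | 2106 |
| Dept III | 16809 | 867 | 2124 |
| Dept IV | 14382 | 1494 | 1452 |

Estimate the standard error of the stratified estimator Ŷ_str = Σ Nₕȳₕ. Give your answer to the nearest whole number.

35352

Var(Ŷ_str) = Σₕ Nₕ²(1 − fₕ)sₕ²/nₕ.
Dept II: 10488²·(1 − 882/10488)·2489/882 = 2.8430963 × 10^8.
Dept I: 9209²·(1 − 1205/9209)·2106/1205 = 1.2882225 × 10^8.
Dept III: 16809²·(1 − 867/16809)·2124/867 = 6.5647788 × 10^8.
Dept IV: 14382²·(1 − 1494/14382)·1452/1494 = 1.8014443 × 10^8.
Sum = 1.2497542 × 10^9.
SE = √(1.2497542 × 10^9) = 35352.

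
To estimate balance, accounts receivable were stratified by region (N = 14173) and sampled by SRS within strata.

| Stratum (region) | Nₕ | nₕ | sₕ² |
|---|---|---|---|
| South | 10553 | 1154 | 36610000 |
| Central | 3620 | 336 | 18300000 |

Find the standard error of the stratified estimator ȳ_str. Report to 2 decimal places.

137.43

Var(ȳ_str) = Σₕ Wₕ²(1 − fₕ)sₕ²/nₕ with Wₕ = Nₕ/N, N = 14173.
South: Wₕ = 0.74458477; term = 0.74458477²·(1 − 0.10935279)·36610000/1154 = 15664.911.
Central: Wₕ = 0.25541523; term = 0.25541523²·(1 − 0.09281768)·18300000/336 = 3223.2943.
Sum = 18888.205.
SE = √(18888.205) = 137.43.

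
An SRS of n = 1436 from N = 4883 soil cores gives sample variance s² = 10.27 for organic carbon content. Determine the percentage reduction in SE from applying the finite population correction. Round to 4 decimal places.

f = n/N = 1436/4883 = 0.29408151.
SE_no-fpc = √(s²/n) = 0.084568378; SE_fpc = √((1−f)s²/n) = 0.071053468.
Ratio = √(1−f) = 0.84018956. Reduction = 100·(1 − 0.84018956) = 15.9810%.

15.9810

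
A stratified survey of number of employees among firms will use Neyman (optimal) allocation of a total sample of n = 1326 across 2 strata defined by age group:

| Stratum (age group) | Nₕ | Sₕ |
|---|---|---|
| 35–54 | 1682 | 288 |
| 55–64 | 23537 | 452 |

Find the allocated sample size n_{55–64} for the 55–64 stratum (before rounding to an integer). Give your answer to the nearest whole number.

1268

Neyman allocation: nₕ = n·NₕSₕ / Σⱼ NⱼSⱼ.
Σ NⱼSⱼ = 1682·288 + 23537·452 = 1.112314 × 10^7.
n_{55–64} = 1326·23537·452 / (1.112314 × 10^7) = 1268.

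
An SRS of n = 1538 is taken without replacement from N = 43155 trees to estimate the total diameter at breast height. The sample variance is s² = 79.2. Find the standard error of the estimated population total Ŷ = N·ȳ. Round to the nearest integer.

9617

Var(Ŷ) = N²·Var(ȳ) = N²·(1 − n/N)·s²/n.
f = 1538/43155 = 0.03563898; Var(ȳ) = 0.96436102·79.2/1538 = 0.049660204.
Var(Ŷ) = 43155² · 0.049660204 = 9.2484881 × 10^7.
SE(Ŷ) = √(9.2484881 × 10^7) = 9617.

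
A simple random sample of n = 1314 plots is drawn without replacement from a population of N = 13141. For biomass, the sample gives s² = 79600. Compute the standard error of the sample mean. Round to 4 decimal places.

7.3838

Under SRS without replacement, Var(ȳ) = (1 − f)·s²/n with f = n/N = 1314/13141 = 0.09999239.
Var(ȳ) = (1 − 0.09999239)·79600/1314 = 0.90000761·60.578387 = 54.521009.
SE(ȳ) = √(54.521009) = 7.3838.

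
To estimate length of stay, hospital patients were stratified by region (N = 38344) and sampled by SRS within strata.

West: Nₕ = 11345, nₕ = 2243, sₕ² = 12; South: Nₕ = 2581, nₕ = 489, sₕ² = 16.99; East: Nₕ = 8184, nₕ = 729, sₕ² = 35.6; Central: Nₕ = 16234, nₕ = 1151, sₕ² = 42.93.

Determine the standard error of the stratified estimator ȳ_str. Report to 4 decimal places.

0.0935

Var(ȳ_str) = Σₕ Wₕ²(1 − fₕ)sₕ²/nₕ with Wₕ = Nₕ/N, N = 38344.
West: Wₕ = 0.29587419; term = 0.29587419²·(1 − 0.19770824)·12/2243 = 3.7574955 × 10^-4.
South: Wₕ = 0.06731170; term = 0.06731170²·(1 − 0.18946145)·16.99/489 = 1.2759668 × 10^-4.
East: Wₕ = 0.21343626; term = 0.21343626²·(1 − 0.08907625)·35.6/729 = 0.0020264734.
Central: Wₕ = 0.42337784; term = 0.42337784²·(1 − 0.07090058)·42.93/1151 = 0.0062116075.
Sum = 0.0087414271.
SE = √(0.0087414271) = 0.0935.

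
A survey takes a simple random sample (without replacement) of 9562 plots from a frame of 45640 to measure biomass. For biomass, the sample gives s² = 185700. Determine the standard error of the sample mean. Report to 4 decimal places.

Under SRS without replacement, Var(ȳ) = (1 − f)·s²/n with f = n/N = 9562/45640 = 0.20950920.
Var(ȳ) = (1 − 0.20950920)·185700/9562 = 0.79049080·19.420623 = 15.351824.
SE(ȳ) = √(15.351824) = 3.9181.

3.9181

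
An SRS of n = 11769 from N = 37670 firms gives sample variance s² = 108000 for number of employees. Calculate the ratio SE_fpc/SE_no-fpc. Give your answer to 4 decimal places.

f = n/N = 11769/37670 = 0.31242368.
SE_no-fpc = √(s²/n) = 3.0292987; SE_fpc = √((1−f)s²/n) = 2.5119012.
Ratio = √(1−f) = 0.82920222.

0.8292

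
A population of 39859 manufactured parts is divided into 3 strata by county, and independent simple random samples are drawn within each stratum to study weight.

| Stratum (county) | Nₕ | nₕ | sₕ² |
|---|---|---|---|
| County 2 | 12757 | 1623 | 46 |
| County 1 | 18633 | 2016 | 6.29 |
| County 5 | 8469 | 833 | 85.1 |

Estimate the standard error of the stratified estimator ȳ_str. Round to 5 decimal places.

0.08544

Var(ȳ_str) = Σₕ Wₕ²(1 − fₕ)sₕ²/nₕ with Wₕ = Nₕ/N, N = 39859.
County 2: Wₕ = 0.32005319; term = 0.32005319²·(1 − 0.12722427)·46/1623 = 0.0025338814.
County 1: Wₕ = 0.46747284; term = 0.46747284²·(1 − 0.10819514)·6.29/2016 = 6.080548 × 10^-4.
County 5: Wₕ = 0.21247397; term = 0.21247397²·(1 − 0.09835872)·85.1/833 = 0.004158434.
Sum = 0.0073003702.
SE = √(0.0073003702) = 0.08544.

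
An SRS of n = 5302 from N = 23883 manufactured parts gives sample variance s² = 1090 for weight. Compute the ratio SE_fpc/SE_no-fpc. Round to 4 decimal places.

0.8820

f = n/N = 5302/23883 = 0.22199891.
SE_no-fpc = √(s²/n) = 0.45341239; SE_fpc = √((1−f)s²/n) = 0.39992955.
Ratio = √(1−f) = 0.88204370.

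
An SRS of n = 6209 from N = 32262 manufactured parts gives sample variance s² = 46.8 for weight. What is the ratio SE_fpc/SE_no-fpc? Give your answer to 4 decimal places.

f = n/N = 6209/32262 = 0.19245552.
SE_no-fpc = √(s²/n) = 0.086818464; SE_fpc = √((1−f)s²/n) = 0.078018092.
Ratio = √(1−f) = 0.89863479.

0.8986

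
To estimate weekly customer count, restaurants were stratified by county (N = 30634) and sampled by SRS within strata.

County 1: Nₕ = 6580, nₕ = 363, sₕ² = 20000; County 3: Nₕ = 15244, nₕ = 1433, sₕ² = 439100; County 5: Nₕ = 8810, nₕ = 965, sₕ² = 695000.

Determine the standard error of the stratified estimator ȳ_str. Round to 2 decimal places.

11.14

Var(ȳ_str) = Σₕ Wₕ²(1 − fₕ)sₕ²/nₕ with Wₕ = Nₕ/N, N = 30634.
County 1: Wₕ = 0.21479402; term = 0.21479402²·(1 − 0.05516717)·20000/363 = 2.4017219.
County 3: Wₕ = 0.49761703; term = 0.49761703²·(1 − 0.09400420)·439100/1433 = 68.743857.
County 5: Wₕ = 0.28758895; term = 0.28758895²·(1 − 0.10953462)·695000/965 = 53.041883.
Sum = 124.18746.
SE = √(124.18746) = 11.14.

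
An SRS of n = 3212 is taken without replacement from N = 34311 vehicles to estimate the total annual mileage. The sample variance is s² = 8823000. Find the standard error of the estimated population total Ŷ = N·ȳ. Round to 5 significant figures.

Var(Ŷ) = N²·Var(ȳ) = N²·(1 − n/N)·s²/n.
f = 3212/34311 = 0.09361429; Var(ȳ) = 0.90638571·8823000/3212 = 2489.7388.
Var(Ŷ) = 34311² · 2489.7388 = 2.9310319 × 10^12.
SE(Ŷ) = √(2.9310319 × 10^12) = 1.7120 × 10^6.

1.7120 × 10^6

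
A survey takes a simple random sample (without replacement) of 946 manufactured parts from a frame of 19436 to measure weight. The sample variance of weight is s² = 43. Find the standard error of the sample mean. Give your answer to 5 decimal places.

0.20795

Under SRS without replacement, Var(ȳ) = (1 − f)·s²/n with f = n/N = 946/19436 = 0.04867257.
Var(ȳ) = (1 − 0.04867257)·43/946 = 0.95132743·0.045454545 = 0.043242156.
SE(ȳ) = √(0.043242156) = 0.20795.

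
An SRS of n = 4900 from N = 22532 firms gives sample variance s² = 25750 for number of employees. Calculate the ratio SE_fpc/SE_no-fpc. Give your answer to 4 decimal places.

f = n/N = 4900/22532 = 0.21746849.
SE_no-fpc = √(s²/n) = 2.2924009; SE_fpc = √((1−f)s²/n) = 2.0278765.
Ratio = √(1−f) = 0.88460811.

0.8846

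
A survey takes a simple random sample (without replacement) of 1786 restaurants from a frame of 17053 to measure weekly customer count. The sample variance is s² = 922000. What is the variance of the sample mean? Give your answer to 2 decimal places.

462.17

Under SRS without replacement, Var(ȳ) = (1 − f)·s²/n with f = n/N = 1786/17053 = 0.10473231.
Var(ȳ) = (1 − 0.10473231)·922000/1786 = 0.89526769·516.2374 = 462.17067.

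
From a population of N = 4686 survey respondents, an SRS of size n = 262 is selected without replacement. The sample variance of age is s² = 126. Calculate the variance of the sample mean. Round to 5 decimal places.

0.45403

Under SRS without replacement, Var(ȳ) = (1 − f)·s²/n with f = n/N = 262/4686 = 0.05591122.
Var(ȳ) = (1 − 0.05591122)·126/262 = 0.94408878·0.48091603 = 0.45402743.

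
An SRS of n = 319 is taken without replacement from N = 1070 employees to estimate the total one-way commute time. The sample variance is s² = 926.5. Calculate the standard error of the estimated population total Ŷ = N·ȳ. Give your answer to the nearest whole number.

Var(Ŷ) = N²·Var(ȳ) = N²·(1 − n/N)·s²/n.
f = 319/1070 = 0.29813084; Var(ȳ) = 0.70186916·926.5/319 = 2.0385009.
Var(Ŷ) = 1070² · 2.0385009 = 2.3338797 × 10^6.
SE(Ŷ) = √(2.3338797 × 10^6) = 1528.

1528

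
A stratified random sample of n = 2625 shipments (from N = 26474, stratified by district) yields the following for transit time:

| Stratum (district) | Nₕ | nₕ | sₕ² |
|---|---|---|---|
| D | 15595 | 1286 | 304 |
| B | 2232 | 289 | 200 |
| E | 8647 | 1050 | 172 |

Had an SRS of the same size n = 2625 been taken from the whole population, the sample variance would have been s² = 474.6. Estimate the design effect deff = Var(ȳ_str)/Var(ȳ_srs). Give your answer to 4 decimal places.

Var(ȳ_str) = Σ Wₕ²(1−fₕ)sₕ²/nₕ with Wₕ = Nₕ/26474:
  D: (15595/26474)²·(1−1286/15595)·304/1286 = 0.075264148
  B: (2232/26474)²·(1−289/2232)·200/289 = 0.0042821316
  E: (8647/26474)²·(1−1050/8647)·172/1050 = 0.015353507
  → Var(ȳ_str) = 0.094899787.
Var(ȳ_srs) = (1 − 2625/26474)·474.6/2625 = 0.16287298.
deff = 0.094899787 / 0.16287298 = 0.5827.

0.5827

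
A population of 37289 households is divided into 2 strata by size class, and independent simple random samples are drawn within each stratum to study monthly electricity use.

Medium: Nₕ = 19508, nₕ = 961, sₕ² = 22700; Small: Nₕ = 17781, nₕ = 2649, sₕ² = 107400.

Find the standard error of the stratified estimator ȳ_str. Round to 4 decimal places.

Var(ȳ_str) = Σₕ Wₕ²(1 − fₕ)sₕ²/nₕ with Wₕ = Nₕ/N, N = 37289.
Medium: Wₕ = 0.52315696; term = 0.52315696²·(1 − 0.04926184)·22700/961 = 6.1464933.
Small: Wₕ = 0.47684304; term = 0.47684304²·(1 − 0.14897925)·107400/2649 = 7.8453688.
Sum = 13.991862.
SE = √(13.991862) = 3.7406.

3.7406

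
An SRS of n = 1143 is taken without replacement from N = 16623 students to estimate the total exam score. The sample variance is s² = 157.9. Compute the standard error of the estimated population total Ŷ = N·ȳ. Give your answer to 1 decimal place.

Var(Ŷ) = N²·Var(ȳ) = N²·(1 − n/N)·s²/n.
f = 1143/16623 = 0.06876015; Var(ȳ) = 0.93123985·157.9/1143 = 0.12864634.
Var(Ŷ) = 16623² · 0.12864634 = 3.5548088 × 10^7.
SE(Ŷ) = √(3.5548088 × 10^7) = 5962.2.

5962.2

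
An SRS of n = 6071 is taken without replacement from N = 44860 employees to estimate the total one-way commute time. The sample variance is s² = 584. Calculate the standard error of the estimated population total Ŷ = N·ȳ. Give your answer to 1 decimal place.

Var(Ŷ) = N²·Var(ȳ) = N²·(1 − n/N)·s²/n.
f = 6071/44860 = 0.13533214; Var(ȳ) = 0.86466786·584/6071 = 0.083176746.
Var(Ŷ) = 44860² · 0.083176746 = 1.6738651 × 10^8.
SE(Ŷ) = √(1.6738651 × 10^8) = 12937.8.

12937.8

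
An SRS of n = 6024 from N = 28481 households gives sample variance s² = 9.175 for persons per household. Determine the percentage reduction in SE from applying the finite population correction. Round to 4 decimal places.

11.2030

f = n/N = 6024/28481 = 0.21150943.
SE_no-fpc = √(s²/n) = 0.039026585; SE_fpc = √((1−f)s²/n) = 0.034654434.
Ratio = √(1−f) = 0.88796992. Reduction = 100·(1 − 0.88796992) = 11.2030%.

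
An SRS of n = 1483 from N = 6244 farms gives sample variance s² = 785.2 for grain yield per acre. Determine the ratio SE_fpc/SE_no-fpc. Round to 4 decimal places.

0.8732

f = n/N = 1483/6244 = 0.23750801.
SE_no-fpc = √(s²/n) = 0.72764503; SE_fpc = √((1−f)s²/n) = 0.63538537.
Ratio = √(1−f) = 0.87320787.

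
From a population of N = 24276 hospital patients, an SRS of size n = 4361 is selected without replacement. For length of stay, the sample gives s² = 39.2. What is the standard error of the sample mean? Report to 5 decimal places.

Under SRS without replacement, Var(ȳ) = (1 − f)·s²/n with f = n/N = 4361/24276 = 0.17964245.
Var(ȳ) = (1 − 0.17964245)·39.2/4361 = 0.82035755·0.008988764 = 0.0073740005.
SE(ȳ) = √(0.0073740005) = 0.08587.

0.08587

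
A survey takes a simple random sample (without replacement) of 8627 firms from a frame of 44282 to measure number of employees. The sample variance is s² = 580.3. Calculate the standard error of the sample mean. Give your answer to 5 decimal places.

Under SRS without replacement, Var(ȳ) = (1 − f)·s²/n with f = n/N = 8627/44282 = 0.19481957.
Var(ȳ) = (1 − 0.19481957)·580.3/8627 = 0.80518043·0.067265562 = 0.054160914.
SE(ȳ) = √(0.054160914) = 0.23272.

0.23272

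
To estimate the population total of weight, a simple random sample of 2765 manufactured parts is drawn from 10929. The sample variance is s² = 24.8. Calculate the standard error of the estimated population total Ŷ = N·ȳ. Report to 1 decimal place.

894.6

Var(Ŷ) = N²·Var(ȳ) = N²·(1 − n/N)·s²/n.
f = 2765/10929 = 0.25299661; Var(ȳ) = 0.74700339·24.8/2765 = 0.0067000665.
Var(Ŷ) = 10929² · 0.0067000665 = 800276.32.
SE(Ŷ) = √(800276.32) = 894.6.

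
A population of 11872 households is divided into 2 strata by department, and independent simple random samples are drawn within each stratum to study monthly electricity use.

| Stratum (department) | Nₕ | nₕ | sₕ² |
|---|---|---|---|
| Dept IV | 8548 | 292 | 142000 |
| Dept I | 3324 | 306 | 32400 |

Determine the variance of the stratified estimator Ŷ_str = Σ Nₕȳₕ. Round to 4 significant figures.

3.538 × 10^10

Var(Ŷ_str) = Σₕ Nₕ²(1 − fₕ)sₕ²/nₕ.
Dept IV: 8548²·(1 − 292/8548)·142000/292 = 3.43194 × 10^10.
Dept I: 3324²·(1 − 306/3324)·32400/306 = 1.062194 × 10^9.
Sum = 3.5381594 × 10^10.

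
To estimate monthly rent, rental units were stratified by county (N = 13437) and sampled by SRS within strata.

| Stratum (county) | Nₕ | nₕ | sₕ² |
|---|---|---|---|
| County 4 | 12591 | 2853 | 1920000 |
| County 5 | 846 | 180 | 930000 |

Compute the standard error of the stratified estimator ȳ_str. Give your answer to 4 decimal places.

Var(ȳ_str) = Σₕ Wₕ²(1 − fₕ)sₕ²/nₕ with Wₕ = Nₕ/N, N = 13437.
County 4: Wₕ = 0.93703952; term = 0.93703952²·(1 − 0.22659042)·1920000/2853 = 457.00907.
County 5: Wₕ = 0.06296048; term = 0.06296048²·(1 − 0.21276596)·930000/180 = 16.123169.
Sum = 473.13224.
SE = √(473.13224) = 21.7516.

21.7516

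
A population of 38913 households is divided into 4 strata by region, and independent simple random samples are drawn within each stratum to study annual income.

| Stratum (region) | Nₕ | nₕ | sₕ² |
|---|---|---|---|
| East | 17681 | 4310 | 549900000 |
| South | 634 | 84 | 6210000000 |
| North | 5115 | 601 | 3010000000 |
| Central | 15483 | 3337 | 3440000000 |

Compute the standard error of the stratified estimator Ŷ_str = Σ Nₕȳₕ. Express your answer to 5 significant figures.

Var(Ŷ_str) = Σₕ Nₕ²(1 − fₕ)sₕ²/nₕ.
East: 17681²·(1 − 4310/17681)·549900000/4310 = 3.0163183 × 10^13.
South: 634²·(1 − 84/634)·6210000000/84 = 2.5778893 × 10^13.
North: 5115²·(1 − 601/5115)·3010000000/601 = 1.1563764 × 10^14.
Central: 15483²·(1 − 3337/15483)·3440000000/3337 = 1.9386108 × 10^14.
Sum = 3.654408 × 10^14.
SE = √(3.654408 × 10^14) = 1.9117 × 10^7.

1.9117 × 10^7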